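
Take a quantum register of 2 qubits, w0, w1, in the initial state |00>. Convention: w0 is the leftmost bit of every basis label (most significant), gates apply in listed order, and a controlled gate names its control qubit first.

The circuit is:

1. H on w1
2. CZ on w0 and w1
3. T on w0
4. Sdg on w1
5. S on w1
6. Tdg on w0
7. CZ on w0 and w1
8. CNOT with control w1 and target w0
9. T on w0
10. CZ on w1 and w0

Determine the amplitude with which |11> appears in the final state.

|11> carries amplitude -sqrt(2)*exp(I*pi/4)/2 in the final state. Key observation: gates 2-7 undo each other exactly, leaving only the rest of the circuit to track.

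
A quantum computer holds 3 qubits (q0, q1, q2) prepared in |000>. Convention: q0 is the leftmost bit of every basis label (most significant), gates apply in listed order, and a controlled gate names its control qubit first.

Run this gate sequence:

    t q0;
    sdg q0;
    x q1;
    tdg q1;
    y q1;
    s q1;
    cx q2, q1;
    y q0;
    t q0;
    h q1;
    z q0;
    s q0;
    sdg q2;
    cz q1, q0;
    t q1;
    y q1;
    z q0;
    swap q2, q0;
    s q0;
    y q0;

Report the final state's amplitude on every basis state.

The resulting statevector has amplitude -sqrt(2)*exp(3*I*pi/4)/2 on |101>, -sqrt(2)*I/2 on |111>, and 0 on every other basis state.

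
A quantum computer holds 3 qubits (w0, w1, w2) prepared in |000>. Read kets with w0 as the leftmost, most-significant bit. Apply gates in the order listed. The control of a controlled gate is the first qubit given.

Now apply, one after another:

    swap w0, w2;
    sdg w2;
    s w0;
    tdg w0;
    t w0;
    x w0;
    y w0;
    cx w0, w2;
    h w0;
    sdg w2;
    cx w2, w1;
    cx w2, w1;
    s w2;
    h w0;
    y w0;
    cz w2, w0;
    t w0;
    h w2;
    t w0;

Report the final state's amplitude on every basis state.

After the circuit, the state carries amplitude sqrt(2)*I/2 on |100>, sqrt(2)*I/2 on |101>, and 0 on every other basis state.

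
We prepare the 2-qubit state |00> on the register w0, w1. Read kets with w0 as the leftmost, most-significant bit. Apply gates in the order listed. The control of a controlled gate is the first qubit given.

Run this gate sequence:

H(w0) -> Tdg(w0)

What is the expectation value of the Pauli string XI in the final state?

The observable XI averages to sqrt(2)/2.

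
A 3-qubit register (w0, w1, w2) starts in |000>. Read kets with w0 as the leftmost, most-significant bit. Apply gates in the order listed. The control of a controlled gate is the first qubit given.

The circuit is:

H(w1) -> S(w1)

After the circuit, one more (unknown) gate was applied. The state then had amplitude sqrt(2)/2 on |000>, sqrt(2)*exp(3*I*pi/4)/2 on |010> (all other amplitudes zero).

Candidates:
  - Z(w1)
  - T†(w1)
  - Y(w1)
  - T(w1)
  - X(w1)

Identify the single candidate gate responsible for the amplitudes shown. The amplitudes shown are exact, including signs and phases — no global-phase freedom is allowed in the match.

The applied gate was T(w1).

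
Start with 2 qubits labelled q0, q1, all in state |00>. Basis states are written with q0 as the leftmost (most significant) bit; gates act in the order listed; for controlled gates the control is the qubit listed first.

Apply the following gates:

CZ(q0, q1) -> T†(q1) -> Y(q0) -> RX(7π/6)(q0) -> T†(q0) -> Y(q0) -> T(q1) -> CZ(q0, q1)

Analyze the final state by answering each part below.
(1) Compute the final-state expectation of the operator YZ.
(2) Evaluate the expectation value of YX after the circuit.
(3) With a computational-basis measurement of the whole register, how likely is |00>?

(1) The expectation value of YZ is -sqrt(2)/4.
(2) In the final state, YX has expectation 0.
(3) A full measurement returns |00> with probability 1/2 - sqrt(3)/4.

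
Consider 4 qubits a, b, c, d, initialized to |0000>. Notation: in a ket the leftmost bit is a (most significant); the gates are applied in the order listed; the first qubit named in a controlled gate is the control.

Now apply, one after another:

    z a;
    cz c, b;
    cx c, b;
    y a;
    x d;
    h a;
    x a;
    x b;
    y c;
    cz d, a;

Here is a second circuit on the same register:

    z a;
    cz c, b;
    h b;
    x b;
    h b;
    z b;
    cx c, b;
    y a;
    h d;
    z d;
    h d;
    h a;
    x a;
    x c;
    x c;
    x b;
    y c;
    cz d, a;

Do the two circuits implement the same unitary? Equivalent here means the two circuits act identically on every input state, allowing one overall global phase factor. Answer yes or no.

Yes: on every input state the two circuits agree up to one overall phase factor.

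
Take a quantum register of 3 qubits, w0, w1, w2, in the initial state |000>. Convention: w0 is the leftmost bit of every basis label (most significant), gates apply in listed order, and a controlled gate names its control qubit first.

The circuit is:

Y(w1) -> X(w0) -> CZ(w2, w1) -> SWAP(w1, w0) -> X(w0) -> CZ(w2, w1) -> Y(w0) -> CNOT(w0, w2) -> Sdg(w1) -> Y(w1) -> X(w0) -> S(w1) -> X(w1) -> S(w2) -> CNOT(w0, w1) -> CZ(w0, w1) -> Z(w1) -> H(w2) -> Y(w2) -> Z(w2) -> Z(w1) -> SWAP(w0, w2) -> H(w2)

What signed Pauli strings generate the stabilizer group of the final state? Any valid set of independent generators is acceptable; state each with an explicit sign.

The stabilizer group can be generated by -XII, +IIX, -IZI, among other valid generating sets.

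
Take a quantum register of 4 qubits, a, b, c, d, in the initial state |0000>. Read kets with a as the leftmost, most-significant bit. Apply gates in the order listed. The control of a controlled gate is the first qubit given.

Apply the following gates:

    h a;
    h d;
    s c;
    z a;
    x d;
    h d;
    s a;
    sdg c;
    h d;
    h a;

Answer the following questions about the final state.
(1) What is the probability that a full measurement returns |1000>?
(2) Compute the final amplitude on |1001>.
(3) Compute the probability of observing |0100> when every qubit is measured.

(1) The probability of measuring |1000> is 1/4.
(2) |1001> carries amplitude sqrt(2)*(1 + I)/4 in the final state.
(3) Outcome |0100> occurs with probability 0.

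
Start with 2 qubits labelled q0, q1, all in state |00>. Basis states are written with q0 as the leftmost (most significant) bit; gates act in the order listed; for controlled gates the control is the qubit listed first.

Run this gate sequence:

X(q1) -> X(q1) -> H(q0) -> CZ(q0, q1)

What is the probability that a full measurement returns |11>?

Outcome |11> occurs with probability 0. Key observation: steps 1-2 multiply out to the identity, so the circuit reduces to the remaining gates.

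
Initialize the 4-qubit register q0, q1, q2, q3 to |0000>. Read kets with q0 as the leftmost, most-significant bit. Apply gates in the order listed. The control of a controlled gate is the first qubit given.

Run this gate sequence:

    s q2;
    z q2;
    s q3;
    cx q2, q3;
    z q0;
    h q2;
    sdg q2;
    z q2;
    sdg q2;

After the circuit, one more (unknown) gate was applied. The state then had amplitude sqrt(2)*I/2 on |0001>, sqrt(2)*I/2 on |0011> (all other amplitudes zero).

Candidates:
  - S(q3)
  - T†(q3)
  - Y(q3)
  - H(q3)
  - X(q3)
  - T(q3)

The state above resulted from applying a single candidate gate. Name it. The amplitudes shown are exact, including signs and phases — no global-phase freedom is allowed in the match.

The unique candidate consistent with the amplitudes is Y(q3).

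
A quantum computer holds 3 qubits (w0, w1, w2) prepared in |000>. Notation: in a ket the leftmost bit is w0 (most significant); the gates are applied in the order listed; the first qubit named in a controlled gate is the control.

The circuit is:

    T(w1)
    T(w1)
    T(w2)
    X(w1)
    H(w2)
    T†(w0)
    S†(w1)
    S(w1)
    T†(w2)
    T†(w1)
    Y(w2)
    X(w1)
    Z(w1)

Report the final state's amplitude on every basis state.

The resulting statevector has amplitude -sqrt(2)/2 on |000>, sqrt(2)*exp(I*pi/4)/2 on |001>, and 0 on every other basis state.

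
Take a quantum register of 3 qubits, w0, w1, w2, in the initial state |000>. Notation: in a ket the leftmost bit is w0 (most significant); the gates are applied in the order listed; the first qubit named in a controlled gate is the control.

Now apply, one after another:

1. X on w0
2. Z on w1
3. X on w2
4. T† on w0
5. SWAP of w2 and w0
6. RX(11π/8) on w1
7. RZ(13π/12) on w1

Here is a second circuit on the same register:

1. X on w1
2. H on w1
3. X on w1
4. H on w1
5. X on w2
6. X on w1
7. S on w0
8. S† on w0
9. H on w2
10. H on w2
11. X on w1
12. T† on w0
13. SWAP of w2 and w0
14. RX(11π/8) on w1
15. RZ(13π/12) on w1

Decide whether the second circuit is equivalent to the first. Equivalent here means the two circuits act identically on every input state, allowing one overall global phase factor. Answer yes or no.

No, they are not equivalent — no single phase factor reconciles the two unitaries.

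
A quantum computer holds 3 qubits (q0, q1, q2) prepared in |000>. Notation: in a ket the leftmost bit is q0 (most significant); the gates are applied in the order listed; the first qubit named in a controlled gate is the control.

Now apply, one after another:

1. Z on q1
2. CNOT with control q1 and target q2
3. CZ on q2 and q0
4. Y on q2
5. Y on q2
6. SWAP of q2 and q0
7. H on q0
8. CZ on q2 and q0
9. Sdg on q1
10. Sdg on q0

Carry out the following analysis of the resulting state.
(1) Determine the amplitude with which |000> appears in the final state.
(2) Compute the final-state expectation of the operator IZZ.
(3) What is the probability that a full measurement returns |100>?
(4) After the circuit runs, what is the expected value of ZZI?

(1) The final state's coefficient on |000> equals sqrt(2)/2.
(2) The expectation value of IZZ is 1.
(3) The probability of measuring |100> is 1/2.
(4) In the final state, ZZI has expectation 0.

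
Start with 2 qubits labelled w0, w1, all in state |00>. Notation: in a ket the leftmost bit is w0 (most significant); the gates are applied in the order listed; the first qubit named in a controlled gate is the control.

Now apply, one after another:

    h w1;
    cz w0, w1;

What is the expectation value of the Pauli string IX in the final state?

In the final state, IX has expectation 1.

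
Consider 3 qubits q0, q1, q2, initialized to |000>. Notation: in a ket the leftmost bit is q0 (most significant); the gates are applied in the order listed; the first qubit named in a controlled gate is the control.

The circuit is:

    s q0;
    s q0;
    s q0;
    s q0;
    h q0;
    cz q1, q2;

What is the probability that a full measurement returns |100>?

The probability of measuring |100> is 1/2.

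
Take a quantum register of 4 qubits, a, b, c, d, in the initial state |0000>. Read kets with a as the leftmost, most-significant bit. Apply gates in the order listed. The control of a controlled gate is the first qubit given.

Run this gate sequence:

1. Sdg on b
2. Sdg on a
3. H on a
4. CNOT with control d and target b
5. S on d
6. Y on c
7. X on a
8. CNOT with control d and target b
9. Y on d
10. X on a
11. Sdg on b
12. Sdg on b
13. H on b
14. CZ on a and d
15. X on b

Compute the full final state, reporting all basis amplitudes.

After the circuit, the state carries amplitude -1/2 on |0011>, -1/2 on |0111>, 1/2 on |1011>, 1/2 on |1111>, and 0 on every other basis state.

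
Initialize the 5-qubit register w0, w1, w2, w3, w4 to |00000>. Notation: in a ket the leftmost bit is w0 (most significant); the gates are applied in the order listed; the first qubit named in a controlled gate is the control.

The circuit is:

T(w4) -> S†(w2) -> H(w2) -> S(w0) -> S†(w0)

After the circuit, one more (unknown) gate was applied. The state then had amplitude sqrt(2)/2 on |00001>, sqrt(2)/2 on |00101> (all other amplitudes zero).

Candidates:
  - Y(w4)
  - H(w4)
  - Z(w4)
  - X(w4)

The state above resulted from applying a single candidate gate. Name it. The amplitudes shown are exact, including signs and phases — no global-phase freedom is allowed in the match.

It was X(w4) that produced the state shown. Key observation: the block from step 4 through step 5 cancels to the identity and can be dropped.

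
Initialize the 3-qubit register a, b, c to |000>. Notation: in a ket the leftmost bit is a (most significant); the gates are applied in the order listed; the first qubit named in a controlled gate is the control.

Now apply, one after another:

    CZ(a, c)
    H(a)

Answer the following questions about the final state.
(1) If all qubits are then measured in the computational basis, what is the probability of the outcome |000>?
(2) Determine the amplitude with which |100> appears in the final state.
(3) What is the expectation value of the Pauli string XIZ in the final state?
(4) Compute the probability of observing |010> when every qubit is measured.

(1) The probability of measuring |000> is 1/2.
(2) The amplitude on |100> is sqrt(2)/2.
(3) The observable XIZ averages to 1.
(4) The probability of measuring |010> is 0.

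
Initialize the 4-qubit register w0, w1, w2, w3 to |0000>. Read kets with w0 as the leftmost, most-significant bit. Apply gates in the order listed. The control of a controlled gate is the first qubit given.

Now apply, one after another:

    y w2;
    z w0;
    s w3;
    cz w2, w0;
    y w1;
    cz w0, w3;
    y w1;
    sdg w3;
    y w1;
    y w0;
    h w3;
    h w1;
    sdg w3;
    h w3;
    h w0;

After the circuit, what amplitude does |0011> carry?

The amplitude on |0011> is 1/4 - I/4.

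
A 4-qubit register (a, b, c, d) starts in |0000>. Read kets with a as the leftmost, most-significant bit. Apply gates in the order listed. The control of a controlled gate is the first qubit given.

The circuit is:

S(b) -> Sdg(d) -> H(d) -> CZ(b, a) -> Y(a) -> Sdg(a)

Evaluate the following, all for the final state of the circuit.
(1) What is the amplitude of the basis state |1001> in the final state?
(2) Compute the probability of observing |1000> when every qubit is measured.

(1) |1001> carries amplitude sqrt(2)/2 in the final state.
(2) A full measurement returns |1000> with probability 1/2.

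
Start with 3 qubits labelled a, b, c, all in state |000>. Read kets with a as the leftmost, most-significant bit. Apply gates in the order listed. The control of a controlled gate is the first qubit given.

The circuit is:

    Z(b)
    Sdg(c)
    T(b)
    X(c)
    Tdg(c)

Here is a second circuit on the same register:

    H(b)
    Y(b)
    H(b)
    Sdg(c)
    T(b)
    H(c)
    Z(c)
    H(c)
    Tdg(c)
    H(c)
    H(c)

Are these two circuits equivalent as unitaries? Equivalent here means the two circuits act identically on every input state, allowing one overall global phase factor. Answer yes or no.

No — the two circuits implement different unitaries, even allowing a global phase.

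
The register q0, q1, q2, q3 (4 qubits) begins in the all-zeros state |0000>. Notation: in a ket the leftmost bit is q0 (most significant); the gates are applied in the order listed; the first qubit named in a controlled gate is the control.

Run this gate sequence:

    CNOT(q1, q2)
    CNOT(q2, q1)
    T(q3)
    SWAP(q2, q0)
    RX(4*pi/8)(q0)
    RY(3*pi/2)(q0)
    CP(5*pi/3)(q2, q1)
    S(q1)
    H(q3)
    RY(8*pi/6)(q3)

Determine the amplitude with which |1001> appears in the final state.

|1001> carries amplitude I*(1 - I)*(-sqrt(2) + sqrt(6))/8 in the final state.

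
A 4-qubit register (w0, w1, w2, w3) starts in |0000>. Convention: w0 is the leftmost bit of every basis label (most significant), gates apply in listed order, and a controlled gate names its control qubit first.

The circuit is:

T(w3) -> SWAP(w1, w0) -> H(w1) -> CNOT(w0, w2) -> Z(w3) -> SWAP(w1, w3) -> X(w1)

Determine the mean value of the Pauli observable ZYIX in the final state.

The expectation value of ZYIX is 0.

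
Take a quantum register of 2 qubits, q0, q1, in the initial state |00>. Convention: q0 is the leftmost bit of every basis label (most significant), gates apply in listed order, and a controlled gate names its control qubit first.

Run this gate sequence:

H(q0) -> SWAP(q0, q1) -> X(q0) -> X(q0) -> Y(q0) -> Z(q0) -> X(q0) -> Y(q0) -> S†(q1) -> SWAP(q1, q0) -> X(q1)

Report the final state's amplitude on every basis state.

The resulting statevector has amplitude sqrt(2)/2 on |00>, 0 on |01>, -sqrt(2)*I/2 on |10>, 0 on |11>.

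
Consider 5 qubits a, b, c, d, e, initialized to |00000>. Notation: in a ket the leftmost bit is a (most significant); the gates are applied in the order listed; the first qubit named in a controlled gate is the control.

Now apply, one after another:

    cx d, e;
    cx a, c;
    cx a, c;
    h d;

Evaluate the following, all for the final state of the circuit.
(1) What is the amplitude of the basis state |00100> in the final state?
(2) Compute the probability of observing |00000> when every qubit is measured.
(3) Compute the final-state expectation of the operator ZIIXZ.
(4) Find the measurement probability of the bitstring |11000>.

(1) The amplitude on |00100> is 0. Key observation: gates 2-3 undo each other exactly, leaving only the rest of the circuit to track.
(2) The probability of measuring |00000> is 1/2.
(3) The observable ZIIXZ averages to 1.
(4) A full measurement returns |11000> with probability 0.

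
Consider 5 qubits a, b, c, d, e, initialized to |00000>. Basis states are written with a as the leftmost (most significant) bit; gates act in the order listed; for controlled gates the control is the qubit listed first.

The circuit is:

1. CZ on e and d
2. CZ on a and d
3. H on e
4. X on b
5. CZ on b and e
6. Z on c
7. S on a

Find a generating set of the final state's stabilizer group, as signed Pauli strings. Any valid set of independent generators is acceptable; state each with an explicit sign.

The stabilizer group can be generated by -IIIIX, +ZIIII, -IZIII, +IIZII, +IIIZI, among other valid generating sets.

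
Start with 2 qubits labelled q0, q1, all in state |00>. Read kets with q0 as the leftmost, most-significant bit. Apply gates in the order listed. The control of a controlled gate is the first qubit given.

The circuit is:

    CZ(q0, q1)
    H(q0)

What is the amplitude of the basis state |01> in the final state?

The final state's coefficient on |01> equals 0.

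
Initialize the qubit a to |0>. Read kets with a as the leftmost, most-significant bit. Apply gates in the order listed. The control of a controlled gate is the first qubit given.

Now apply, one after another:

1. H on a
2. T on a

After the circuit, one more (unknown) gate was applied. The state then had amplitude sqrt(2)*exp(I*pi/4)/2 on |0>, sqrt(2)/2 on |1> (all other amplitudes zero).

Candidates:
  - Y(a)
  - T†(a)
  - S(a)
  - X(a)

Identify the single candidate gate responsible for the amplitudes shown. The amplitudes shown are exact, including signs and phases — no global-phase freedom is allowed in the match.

It was X(a) that produced the state shown.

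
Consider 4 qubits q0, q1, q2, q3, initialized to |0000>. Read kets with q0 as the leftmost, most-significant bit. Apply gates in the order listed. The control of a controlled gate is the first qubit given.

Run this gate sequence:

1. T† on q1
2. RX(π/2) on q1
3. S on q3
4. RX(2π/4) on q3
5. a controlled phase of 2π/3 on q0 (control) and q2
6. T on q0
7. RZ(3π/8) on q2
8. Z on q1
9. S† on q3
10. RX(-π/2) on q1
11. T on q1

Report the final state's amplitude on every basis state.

The resulting statevector has amplitude sqrt(2)*exp(9*I*pi/16)/2 on |0100>, -sqrt(2)*exp(9*I*pi/16)/2 on |0101>, and 0 on every other basis state.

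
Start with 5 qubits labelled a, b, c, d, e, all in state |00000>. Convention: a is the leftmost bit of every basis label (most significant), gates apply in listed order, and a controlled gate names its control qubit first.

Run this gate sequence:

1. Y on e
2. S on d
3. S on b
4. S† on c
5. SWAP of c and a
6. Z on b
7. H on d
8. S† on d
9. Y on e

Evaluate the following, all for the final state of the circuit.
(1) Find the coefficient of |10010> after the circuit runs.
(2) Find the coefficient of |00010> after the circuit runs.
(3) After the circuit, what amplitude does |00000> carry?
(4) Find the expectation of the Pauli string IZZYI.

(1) The amplitude on |10010> is 0.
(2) The final state's coefficient on |00010> equals -sqrt(2)*I/2.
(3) |00000> carries amplitude sqrt(2)/2 in the final state.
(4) In the final state, IZZYI has expectation -1.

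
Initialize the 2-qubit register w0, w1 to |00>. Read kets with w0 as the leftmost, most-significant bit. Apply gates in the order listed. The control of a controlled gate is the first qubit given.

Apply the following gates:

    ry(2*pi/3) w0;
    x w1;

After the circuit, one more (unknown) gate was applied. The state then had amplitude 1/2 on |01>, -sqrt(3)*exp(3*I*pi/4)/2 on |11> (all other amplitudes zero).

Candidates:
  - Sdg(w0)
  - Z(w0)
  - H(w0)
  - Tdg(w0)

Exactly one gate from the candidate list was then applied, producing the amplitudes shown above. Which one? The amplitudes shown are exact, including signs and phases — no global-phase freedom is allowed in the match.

The applied gate was Tdg(w0).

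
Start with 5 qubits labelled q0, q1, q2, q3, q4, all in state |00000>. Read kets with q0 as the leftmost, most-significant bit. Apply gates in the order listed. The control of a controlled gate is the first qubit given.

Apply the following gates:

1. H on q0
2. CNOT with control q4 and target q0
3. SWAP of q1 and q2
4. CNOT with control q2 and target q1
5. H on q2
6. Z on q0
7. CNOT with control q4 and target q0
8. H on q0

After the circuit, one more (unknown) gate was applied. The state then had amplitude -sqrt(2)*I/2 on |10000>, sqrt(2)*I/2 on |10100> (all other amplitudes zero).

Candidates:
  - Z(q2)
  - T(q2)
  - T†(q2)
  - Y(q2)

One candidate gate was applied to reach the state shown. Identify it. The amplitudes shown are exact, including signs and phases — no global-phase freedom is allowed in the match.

It was Y(q2) that produced the state shown.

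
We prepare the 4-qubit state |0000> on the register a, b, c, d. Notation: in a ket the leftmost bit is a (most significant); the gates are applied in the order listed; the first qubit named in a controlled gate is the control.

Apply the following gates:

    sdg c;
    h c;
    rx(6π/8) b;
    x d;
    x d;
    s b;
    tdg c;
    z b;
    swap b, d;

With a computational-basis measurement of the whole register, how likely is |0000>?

Outcome |0000> occurs with probability 1/4 - sqrt(2)/8.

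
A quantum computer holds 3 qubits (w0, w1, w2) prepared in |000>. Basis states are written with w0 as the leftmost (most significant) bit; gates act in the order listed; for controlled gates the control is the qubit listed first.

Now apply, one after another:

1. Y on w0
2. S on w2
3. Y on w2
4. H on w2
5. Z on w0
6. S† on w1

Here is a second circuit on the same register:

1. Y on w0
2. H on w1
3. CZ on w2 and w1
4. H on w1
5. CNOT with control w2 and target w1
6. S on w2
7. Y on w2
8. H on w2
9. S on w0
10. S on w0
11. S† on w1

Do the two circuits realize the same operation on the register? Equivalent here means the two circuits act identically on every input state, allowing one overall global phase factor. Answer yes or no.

Yes — the two circuits implement the same unitary up to a global phase.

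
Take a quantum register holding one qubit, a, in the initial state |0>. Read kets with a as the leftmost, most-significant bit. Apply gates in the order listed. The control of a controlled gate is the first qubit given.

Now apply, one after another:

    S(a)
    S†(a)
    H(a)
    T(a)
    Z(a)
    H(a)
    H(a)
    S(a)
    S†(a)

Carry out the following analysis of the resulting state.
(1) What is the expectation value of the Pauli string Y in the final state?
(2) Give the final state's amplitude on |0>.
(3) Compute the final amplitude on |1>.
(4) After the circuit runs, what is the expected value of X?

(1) The observable Y averages to -sqrt(2)/2.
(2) |0> carries amplitude sqrt(2)/2 in the final state.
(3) |1> carries amplitude -sqrt(2)*exp(I*pi/4)/2 in the final state.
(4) The observable X averages to -sqrt(2)/2.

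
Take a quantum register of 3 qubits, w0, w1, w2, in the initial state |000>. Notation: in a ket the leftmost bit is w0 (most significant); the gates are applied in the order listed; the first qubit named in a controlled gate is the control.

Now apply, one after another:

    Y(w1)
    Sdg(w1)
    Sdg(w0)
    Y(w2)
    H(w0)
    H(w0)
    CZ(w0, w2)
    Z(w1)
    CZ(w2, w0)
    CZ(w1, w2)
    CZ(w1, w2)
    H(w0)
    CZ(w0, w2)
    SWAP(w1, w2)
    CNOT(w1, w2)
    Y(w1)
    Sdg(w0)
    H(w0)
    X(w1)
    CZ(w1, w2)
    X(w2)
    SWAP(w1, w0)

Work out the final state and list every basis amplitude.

The resulting statevector has amplitude -1/2 - I/2 on |101>, -1/2 + I/2 on |111>, and 0 on every other basis state.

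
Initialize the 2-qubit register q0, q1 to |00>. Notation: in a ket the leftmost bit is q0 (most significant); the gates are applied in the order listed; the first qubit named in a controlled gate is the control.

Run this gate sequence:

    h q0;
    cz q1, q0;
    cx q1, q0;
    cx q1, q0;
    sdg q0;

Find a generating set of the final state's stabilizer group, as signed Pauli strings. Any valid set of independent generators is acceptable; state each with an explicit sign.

One valid set of independent stabilizer generators is -YI, +IZ (any independent generating set of the same group is equally correct). Key observation: gates 3-4 undo each other exactly, leaving only the rest of the circuit to track.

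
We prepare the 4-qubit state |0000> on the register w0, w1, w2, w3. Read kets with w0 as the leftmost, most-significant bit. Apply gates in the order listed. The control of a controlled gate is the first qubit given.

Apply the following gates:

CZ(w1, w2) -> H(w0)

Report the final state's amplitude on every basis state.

The final amplitudes are sqrt(2)/2 on |0000>, sqrt(2)/2 on |1000>, and 0 on every other basis state.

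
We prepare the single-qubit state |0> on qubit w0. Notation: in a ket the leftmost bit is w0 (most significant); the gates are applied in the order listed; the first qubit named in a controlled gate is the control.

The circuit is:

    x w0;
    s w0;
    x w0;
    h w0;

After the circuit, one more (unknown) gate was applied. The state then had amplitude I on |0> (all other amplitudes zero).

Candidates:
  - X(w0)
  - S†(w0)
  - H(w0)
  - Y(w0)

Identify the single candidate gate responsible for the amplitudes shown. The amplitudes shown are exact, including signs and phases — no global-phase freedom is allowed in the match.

It was H(w0) that produced the state shown.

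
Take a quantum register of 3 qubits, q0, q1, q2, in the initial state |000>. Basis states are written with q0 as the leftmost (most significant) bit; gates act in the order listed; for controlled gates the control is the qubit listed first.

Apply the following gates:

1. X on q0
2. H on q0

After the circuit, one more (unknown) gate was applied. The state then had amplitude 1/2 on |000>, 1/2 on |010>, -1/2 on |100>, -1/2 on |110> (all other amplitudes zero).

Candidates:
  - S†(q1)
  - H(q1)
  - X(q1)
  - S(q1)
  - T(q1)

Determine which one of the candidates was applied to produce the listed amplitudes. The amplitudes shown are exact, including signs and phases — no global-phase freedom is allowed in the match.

The applied gate was H(q1).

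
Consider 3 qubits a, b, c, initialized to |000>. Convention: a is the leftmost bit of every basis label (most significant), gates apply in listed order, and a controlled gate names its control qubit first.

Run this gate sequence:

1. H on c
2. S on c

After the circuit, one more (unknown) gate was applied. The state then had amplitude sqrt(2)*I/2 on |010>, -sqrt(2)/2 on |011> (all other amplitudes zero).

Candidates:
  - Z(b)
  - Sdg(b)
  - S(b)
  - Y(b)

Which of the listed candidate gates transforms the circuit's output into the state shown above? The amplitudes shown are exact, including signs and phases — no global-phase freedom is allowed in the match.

The unique candidate consistent with the amplitudes is Y(b).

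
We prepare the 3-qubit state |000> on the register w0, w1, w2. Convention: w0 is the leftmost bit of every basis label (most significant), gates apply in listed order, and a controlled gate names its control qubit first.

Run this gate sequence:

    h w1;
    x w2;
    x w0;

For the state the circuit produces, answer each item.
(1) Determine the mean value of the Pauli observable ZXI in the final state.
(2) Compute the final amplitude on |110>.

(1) The expectation value of ZXI is -1.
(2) The final state's coefficient on |110> equals 0.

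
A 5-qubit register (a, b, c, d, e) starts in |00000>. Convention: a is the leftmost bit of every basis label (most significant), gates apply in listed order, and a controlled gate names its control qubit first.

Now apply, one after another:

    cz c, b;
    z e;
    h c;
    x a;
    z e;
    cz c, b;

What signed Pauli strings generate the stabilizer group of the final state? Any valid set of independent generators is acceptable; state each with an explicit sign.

The stabilizer group can be generated by +IIXII, -ZIIII, +IZIII, +IIIZI, +IIIIZ, among other valid generating sets.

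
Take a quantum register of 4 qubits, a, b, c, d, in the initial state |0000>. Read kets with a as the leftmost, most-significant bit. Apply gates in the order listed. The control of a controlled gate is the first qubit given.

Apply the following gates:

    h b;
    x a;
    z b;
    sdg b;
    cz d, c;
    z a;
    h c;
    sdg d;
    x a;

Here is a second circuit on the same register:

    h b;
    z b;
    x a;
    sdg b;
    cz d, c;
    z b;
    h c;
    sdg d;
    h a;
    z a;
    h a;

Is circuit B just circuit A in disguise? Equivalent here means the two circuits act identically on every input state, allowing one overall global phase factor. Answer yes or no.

No — the two circuits implement different unitaries, even allowing a global phase.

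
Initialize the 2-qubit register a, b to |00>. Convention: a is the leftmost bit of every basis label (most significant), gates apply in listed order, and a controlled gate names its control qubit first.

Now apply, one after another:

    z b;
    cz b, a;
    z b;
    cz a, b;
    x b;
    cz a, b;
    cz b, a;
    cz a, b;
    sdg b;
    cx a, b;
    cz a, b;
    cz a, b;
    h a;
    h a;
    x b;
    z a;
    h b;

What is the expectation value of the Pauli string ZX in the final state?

The observable ZX averages to 1.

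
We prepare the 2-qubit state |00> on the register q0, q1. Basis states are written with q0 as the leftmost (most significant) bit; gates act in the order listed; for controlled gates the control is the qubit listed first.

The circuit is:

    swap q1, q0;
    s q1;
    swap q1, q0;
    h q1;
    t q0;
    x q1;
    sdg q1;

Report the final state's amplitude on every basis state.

The resulting statevector has amplitude sqrt(2)/2 on |00>, -sqrt(2)*I/2 on |01>, 0 on |10>, 0 on |11>.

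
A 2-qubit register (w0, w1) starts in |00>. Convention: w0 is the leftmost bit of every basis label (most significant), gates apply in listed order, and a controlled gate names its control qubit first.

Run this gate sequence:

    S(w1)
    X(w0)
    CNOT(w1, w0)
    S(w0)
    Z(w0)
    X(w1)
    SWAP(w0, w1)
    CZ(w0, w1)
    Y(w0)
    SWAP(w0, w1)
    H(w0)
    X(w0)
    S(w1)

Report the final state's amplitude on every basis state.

The final amplitudes are -sqrt(2)/2 on |00>, 0 on |01>, sqrt(2)/2 on |10>, 0 on |11>.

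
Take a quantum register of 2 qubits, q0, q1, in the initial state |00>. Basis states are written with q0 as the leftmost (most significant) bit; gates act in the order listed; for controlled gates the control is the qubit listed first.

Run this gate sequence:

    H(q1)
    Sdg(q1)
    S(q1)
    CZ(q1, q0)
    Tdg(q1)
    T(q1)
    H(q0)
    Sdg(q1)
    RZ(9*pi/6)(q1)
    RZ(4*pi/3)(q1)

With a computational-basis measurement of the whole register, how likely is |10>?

A full measurement returns |10> with probability 1/4.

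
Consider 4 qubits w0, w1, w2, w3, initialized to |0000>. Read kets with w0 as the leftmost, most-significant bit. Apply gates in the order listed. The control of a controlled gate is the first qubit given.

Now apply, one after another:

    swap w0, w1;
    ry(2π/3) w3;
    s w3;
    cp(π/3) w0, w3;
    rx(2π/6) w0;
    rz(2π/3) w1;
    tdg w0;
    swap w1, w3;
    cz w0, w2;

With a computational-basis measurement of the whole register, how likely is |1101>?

Outcome |1101> occurs with probability 0.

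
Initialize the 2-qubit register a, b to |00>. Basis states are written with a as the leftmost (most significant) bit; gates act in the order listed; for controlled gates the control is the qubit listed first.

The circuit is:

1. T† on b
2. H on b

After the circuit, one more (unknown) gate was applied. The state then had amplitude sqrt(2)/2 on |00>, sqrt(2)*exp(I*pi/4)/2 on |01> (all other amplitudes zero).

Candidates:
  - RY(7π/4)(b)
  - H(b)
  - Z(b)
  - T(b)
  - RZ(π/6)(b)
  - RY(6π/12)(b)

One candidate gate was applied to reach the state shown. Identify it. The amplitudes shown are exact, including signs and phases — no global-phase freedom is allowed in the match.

The unique candidate consistent with the amplitudes is T(b).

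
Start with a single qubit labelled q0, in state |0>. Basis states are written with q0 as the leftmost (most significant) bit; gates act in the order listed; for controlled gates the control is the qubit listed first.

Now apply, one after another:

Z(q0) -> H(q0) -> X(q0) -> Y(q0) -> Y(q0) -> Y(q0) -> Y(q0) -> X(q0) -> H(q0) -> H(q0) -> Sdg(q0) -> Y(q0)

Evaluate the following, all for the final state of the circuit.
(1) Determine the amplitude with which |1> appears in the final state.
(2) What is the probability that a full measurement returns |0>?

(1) The amplitude on |1> is sqrt(2)*I/2. Key observation: gates 2-9 undo each other exactly, leaving only the rest of the circuit to track.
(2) Outcome |0> occurs with probability 1/2.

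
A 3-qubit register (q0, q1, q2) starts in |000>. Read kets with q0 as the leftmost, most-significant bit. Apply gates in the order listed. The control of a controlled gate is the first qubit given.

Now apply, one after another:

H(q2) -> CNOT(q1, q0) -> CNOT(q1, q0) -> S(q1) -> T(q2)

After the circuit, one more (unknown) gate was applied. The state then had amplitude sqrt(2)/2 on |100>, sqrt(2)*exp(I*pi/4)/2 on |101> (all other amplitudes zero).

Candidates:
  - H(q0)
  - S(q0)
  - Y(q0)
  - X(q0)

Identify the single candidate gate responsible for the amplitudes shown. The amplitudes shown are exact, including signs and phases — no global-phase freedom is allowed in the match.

It was X(q0) that produced the state shown.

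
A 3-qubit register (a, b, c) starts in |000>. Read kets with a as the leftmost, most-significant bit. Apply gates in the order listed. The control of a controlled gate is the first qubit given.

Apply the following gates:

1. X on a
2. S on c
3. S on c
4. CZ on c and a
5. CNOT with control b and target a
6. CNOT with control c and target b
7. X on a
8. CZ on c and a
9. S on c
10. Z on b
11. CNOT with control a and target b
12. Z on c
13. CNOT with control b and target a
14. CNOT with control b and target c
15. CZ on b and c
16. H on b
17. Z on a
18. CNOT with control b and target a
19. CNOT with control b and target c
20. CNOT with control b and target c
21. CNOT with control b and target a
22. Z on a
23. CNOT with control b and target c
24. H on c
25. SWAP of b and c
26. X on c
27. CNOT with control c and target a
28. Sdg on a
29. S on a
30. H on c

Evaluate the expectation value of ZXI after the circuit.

In the final state, ZXI has expectation -1. Key observation: steps 17-22 multiply out to the identity, so the circuit reduces to the remaining gates.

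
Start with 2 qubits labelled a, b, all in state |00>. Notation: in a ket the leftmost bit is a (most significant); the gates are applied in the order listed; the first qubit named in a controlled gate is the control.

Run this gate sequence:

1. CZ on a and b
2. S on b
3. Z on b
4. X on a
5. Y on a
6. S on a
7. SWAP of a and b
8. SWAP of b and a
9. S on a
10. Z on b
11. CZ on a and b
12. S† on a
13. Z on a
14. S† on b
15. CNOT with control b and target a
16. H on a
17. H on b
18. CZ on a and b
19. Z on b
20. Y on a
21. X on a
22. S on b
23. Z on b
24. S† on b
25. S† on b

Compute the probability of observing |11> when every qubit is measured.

Outcome |11> occurs with probability 1/4.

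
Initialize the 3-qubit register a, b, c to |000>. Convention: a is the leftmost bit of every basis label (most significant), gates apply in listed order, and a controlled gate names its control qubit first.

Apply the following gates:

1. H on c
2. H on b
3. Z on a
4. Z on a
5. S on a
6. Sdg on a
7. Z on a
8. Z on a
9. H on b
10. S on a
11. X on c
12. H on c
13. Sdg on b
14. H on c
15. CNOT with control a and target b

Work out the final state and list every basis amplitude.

The final amplitudes are sqrt(2)/2 on |000>, sqrt(2)/2 on |001>, and 0 on every other basis state. Key observation: the block from step 2 through step 9 cancels to the identity and can be dropped.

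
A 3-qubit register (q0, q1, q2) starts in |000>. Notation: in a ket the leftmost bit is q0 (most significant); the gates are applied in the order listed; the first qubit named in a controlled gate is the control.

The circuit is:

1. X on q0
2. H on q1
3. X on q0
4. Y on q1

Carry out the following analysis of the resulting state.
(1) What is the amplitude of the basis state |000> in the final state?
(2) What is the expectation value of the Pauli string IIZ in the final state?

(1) The amplitude on |000> is -sqrt(2)*I/2.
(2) The expectation value of IIZ is 1.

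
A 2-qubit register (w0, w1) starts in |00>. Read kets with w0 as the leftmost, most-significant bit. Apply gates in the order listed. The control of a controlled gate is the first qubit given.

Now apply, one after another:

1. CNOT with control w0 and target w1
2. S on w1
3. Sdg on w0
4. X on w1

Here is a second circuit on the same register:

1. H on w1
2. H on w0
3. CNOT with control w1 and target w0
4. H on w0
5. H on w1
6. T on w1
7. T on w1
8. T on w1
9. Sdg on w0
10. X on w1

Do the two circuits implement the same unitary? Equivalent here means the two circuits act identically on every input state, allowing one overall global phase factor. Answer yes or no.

No, they are not equivalent — no single phase factor reconciles the two unitaries.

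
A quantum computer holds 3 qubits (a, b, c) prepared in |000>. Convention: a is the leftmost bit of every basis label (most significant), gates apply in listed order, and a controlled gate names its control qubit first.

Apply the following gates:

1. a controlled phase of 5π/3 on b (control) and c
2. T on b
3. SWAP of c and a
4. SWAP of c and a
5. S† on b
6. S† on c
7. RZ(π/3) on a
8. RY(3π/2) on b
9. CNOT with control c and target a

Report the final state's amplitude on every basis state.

The final amplitudes are sqrt(2)*exp(5*I*pi/6)/2 on |000>, -sqrt(2)*exp(5*I*pi/6)/2 on |010>, and 0 on every other basis state.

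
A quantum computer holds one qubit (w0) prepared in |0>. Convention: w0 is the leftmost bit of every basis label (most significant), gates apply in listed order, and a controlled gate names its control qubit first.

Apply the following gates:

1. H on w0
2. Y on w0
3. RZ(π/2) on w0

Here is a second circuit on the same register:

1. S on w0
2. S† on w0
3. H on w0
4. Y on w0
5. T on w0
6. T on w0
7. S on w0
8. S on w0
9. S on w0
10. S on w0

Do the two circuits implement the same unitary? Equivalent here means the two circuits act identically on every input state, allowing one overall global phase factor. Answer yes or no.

Yes, they are equivalent — the unitaries differ by at most a global phase.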